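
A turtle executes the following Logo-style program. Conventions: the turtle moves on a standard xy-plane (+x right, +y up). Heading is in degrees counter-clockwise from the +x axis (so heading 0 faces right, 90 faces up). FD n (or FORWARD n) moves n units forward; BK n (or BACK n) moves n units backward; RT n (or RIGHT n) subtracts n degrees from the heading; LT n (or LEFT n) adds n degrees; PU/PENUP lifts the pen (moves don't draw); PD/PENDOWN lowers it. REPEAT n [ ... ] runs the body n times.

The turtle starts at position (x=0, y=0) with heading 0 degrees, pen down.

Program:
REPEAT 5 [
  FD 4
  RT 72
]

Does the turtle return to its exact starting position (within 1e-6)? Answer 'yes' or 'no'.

Answer: yes

Derivation:
Executing turtle program step by step:
Start: pos=(0,0), heading=0, pen down
REPEAT 5 [
  -- iteration 1/5 --
  FD 4: (0,0) -> (4,0) [heading=0, draw]
  RT 72: heading 0 -> 288
  -- iteration 2/5 --
  FD 4: (4,0) -> (5.236,-3.804) [heading=288, draw]
  RT 72: heading 288 -> 216
  -- iteration 3/5 --
  FD 4: (5.236,-3.804) -> (2,-6.155) [heading=216, draw]
  RT 72: heading 216 -> 144
  -- iteration 4/5 --
  FD 4: (2,-6.155) -> (-1.236,-3.804) [heading=144, draw]
  RT 72: heading 144 -> 72
  -- iteration 5/5 --
  FD 4: (-1.236,-3.804) -> (0,0) [heading=72, draw]
  RT 72: heading 72 -> 0
]
Final: pos=(0,0), heading=0, 5 segment(s) drawn

Start position: (0, 0)
Final position: (0, 0)
Distance = 0; < 1e-6 -> CLOSED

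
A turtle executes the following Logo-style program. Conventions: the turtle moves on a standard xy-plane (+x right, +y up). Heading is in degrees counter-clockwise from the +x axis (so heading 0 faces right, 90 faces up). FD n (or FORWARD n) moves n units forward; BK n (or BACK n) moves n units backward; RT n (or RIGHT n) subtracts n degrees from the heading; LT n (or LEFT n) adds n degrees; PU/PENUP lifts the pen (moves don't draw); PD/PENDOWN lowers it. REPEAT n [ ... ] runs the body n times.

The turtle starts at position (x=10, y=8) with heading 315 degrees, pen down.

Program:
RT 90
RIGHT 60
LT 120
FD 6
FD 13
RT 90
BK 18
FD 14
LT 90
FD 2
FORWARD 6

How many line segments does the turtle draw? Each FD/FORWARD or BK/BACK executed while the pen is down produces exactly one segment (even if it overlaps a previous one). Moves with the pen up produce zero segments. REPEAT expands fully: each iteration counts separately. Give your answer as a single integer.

Executing turtle program step by step:
Start: pos=(10,8), heading=315, pen down
RT 90: heading 315 -> 225
RT 60: heading 225 -> 165
LT 120: heading 165 -> 285
FD 6: (10,8) -> (11.553,2.204) [heading=285, draw]
FD 13: (11.553,2.204) -> (14.918,-10.353) [heading=285, draw]
RT 90: heading 285 -> 195
BK 18: (14.918,-10.353) -> (32.304,-5.694) [heading=195, draw]
FD 14: (32.304,-5.694) -> (18.781,-9.317) [heading=195, draw]
LT 90: heading 195 -> 285
FD 2: (18.781,-9.317) -> (19.299,-11.249) [heading=285, draw]
FD 6: (19.299,-11.249) -> (20.852,-17.045) [heading=285, draw]
Final: pos=(20.852,-17.045), heading=285, 6 segment(s) drawn
Segments drawn: 6

Answer: 6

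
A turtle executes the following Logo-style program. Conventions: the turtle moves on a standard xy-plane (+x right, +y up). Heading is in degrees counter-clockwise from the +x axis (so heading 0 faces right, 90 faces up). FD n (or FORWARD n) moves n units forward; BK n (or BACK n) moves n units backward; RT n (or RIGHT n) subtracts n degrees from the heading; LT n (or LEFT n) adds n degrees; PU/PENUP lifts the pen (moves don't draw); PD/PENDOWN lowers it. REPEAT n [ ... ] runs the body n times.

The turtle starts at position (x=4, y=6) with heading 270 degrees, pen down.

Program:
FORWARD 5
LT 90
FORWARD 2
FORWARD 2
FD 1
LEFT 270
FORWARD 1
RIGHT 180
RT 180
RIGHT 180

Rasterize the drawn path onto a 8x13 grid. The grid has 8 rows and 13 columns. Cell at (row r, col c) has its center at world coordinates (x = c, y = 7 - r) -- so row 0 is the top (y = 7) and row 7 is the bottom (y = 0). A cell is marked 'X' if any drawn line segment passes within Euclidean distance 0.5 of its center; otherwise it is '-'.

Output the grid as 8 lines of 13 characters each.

Segment 0: (4,6) -> (4,1)
Segment 1: (4,1) -> (6,1)
Segment 2: (6,1) -> (8,1)
Segment 3: (8,1) -> (9,1)
Segment 4: (9,1) -> (9,-0)

Answer: -------------
----X--------
----X--------
----X--------
----X--------
----X--------
----XXXXXX---
---------X---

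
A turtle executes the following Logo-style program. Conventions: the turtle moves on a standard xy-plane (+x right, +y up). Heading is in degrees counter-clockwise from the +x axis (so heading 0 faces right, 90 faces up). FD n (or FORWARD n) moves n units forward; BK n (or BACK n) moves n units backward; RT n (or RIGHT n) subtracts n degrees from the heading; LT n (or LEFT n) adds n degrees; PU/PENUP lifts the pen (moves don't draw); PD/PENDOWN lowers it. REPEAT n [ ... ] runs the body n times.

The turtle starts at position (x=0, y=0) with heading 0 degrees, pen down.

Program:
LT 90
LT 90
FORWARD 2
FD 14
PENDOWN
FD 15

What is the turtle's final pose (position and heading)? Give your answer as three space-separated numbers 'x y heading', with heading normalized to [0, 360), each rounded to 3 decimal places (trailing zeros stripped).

Answer: -31 0 180

Derivation:
Executing turtle program step by step:
Start: pos=(0,0), heading=0, pen down
LT 90: heading 0 -> 90
LT 90: heading 90 -> 180
FD 2: (0,0) -> (-2,0) [heading=180, draw]
FD 14: (-2,0) -> (-16,0) [heading=180, draw]
PD: pen down
FD 15: (-16,0) -> (-31,0) [heading=180, draw]
Final: pos=(-31,0), heading=180, 3 segment(s) drawn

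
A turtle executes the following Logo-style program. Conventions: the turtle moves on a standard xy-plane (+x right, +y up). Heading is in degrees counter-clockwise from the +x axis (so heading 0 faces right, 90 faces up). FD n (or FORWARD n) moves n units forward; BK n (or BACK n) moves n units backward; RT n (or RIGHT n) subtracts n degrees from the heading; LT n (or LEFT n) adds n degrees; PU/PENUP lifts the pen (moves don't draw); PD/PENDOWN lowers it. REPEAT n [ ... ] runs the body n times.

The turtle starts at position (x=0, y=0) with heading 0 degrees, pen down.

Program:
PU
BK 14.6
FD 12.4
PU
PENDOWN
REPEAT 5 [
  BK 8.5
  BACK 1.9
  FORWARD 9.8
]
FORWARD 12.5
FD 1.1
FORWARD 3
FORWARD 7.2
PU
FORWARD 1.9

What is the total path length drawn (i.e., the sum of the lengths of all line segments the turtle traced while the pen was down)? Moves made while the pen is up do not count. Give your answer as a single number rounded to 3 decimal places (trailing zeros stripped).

Executing turtle program step by step:
Start: pos=(0,0), heading=0, pen down
PU: pen up
BK 14.6: (0,0) -> (-14.6,0) [heading=0, move]
FD 12.4: (-14.6,0) -> (-2.2,0) [heading=0, move]
PU: pen up
PD: pen down
REPEAT 5 [
  -- iteration 1/5 --
  BK 8.5: (-2.2,0) -> (-10.7,0) [heading=0, draw]
  BK 1.9: (-10.7,0) -> (-12.6,0) [heading=0, draw]
  FD 9.8: (-12.6,0) -> (-2.8,0) [heading=0, draw]
  -- iteration 2/5 --
  BK 8.5: (-2.8,0) -> (-11.3,0) [heading=0, draw]
  BK 1.9: (-11.3,0) -> (-13.2,0) [heading=0, draw]
  FD 9.8: (-13.2,0) -> (-3.4,0) [heading=0, draw]
  -- iteration 3/5 --
  BK 8.5: (-3.4,0) -> (-11.9,0) [heading=0, draw]
  BK 1.9: (-11.9,0) -> (-13.8,0) [heading=0, draw]
  FD 9.8: (-13.8,0) -> (-4,0) [heading=0, draw]
  -- iteration 4/5 --
  BK 8.5: (-4,0) -> (-12.5,0) [heading=0, draw]
  BK 1.9: (-12.5,0) -> (-14.4,0) [heading=0, draw]
  FD 9.8: (-14.4,0) -> (-4.6,0) [heading=0, draw]
  -- iteration 5/5 --
  BK 8.5: (-4.6,0) -> (-13.1,0) [heading=0, draw]
  BK 1.9: (-13.1,0) -> (-15,0) [heading=0, draw]
  FD 9.8: (-15,0) -> (-5.2,0) [heading=0, draw]
]
FD 12.5: (-5.2,0) -> (7.3,0) [heading=0, draw]
FD 1.1: (7.3,0) -> (8.4,0) [heading=0, draw]
FD 3: (8.4,0) -> (11.4,0) [heading=0, draw]
FD 7.2: (11.4,0) -> (18.6,0) [heading=0, draw]
PU: pen up
FD 1.9: (18.6,0) -> (20.5,0) [heading=0, move]
Final: pos=(20.5,0), heading=0, 19 segment(s) drawn

Segment lengths:
  seg 1: (-2.2,0) -> (-10.7,0), length = 8.5
  seg 2: (-10.7,0) -> (-12.6,0), length = 1.9
  seg 3: (-12.6,0) -> (-2.8,0), length = 9.8
  seg 4: (-2.8,0) -> (-11.3,0), length = 8.5
  seg 5: (-11.3,0) -> (-13.2,0), length = 1.9
  seg 6: (-13.2,0) -> (-3.4,0), length = 9.8
  seg 7: (-3.4,0) -> (-11.9,0), length = 8.5
  seg 8: (-11.9,0) -> (-13.8,0), length = 1.9
  seg 9: (-13.8,0) -> (-4,0), length = 9.8
  seg 10: (-4,0) -> (-12.5,0), length = 8.5
  seg 11: (-12.5,0) -> (-14.4,0), length = 1.9
  seg 12: (-14.4,0) -> (-4.6,0), length = 9.8
  seg 13: (-4.6,0) -> (-13.1,0), length = 8.5
  seg 14: (-13.1,0) -> (-15,0), length = 1.9
  seg 15: (-15,0) -> (-5.2,0), length = 9.8
  seg 16: (-5.2,0) -> (7.3,0), length = 12.5
  seg 17: (7.3,0) -> (8.4,0), length = 1.1
  seg 18: (8.4,0) -> (11.4,0), length = 3
  seg 19: (11.4,0) -> (18.6,0), length = 7.2
Total = 124.8

Answer: 124.8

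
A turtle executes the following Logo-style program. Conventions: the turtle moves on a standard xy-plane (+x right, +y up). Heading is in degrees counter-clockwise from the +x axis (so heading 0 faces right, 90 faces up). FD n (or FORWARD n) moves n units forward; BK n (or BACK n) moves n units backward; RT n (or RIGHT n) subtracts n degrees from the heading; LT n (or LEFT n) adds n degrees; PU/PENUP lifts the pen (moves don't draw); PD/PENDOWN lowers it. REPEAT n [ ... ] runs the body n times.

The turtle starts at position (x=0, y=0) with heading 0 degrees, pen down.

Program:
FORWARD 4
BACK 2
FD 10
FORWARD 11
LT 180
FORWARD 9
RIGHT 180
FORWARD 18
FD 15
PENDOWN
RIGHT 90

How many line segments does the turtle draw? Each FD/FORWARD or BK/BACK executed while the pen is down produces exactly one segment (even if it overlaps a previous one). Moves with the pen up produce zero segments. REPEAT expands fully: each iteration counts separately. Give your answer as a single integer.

Answer: 7

Derivation:
Executing turtle program step by step:
Start: pos=(0,0), heading=0, pen down
FD 4: (0,0) -> (4,0) [heading=0, draw]
BK 2: (4,0) -> (2,0) [heading=0, draw]
FD 10: (2,0) -> (12,0) [heading=0, draw]
FD 11: (12,0) -> (23,0) [heading=0, draw]
LT 180: heading 0 -> 180
FD 9: (23,0) -> (14,0) [heading=180, draw]
RT 180: heading 180 -> 0
FD 18: (14,0) -> (32,0) [heading=0, draw]
FD 15: (32,0) -> (47,0) [heading=0, draw]
PD: pen down
RT 90: heading 0 -> 270
Final: pos=(47,0), heading=270, 7 segment(s) drawn
Segments drawn: 7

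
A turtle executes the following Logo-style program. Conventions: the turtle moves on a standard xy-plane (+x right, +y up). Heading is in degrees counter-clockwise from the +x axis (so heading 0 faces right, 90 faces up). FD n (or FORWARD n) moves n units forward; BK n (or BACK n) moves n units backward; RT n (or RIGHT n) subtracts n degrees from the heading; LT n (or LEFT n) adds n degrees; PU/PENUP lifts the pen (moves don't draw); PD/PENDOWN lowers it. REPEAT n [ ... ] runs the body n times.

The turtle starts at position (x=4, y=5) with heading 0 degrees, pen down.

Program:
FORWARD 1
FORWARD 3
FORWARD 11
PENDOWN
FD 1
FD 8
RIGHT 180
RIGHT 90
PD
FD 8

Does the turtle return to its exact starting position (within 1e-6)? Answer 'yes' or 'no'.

Answer: no

Derivation:
Executing turtle program step by step:
Start: pos=(4,5), heading=0, pen down
FD 1: (4,5) -> (5,5) [heading=0, draw]
FD 3: (5,5) -> (8,5) [heading=0, draw]
FD 11: (8,5) -> (19,5) [heading=0, draw]
PD: pen down
FD 1: (19,5) -> (20,5) [heading=0, draw]
FD 8: (20,5) -> (28,5) [heading=0, draw]
RT 180: heading 0 -> 180
RT 90: heading 180 -> 90
PD: pen down
FD 8: (28,5) -> (28,13) [heading=90, draw]
Final: pos=(28,13), heading=90, 6 segment(s) drawn

Start position: (4, 5)
Final position: (28, 13)
Distance = 25.298; >= 1e-6 -> NOT closed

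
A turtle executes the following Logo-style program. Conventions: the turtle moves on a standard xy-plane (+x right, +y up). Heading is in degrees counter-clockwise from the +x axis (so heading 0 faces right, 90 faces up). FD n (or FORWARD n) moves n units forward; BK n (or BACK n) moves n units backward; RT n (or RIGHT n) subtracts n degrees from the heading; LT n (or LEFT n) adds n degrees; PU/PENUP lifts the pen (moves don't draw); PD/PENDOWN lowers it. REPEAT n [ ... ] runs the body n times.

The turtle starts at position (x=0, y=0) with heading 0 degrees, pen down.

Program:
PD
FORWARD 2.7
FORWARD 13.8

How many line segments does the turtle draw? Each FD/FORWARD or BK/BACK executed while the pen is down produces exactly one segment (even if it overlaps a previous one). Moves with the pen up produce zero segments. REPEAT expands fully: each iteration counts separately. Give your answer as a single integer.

Answer: 2

Derivation:
Executing turtle program step by step:
Start: pos=(0,0), heading=0, pen down
PD: pen down
FD 2.7: (0,0) -> (2.7,0) [heading=0, draw]
FD 13.8: (2.7,0) -> (16.5,0) [heading=0, draw]
Final: pos=(16.5,0), heading=0, 2 segment(s) drawn
Segments drawn: 2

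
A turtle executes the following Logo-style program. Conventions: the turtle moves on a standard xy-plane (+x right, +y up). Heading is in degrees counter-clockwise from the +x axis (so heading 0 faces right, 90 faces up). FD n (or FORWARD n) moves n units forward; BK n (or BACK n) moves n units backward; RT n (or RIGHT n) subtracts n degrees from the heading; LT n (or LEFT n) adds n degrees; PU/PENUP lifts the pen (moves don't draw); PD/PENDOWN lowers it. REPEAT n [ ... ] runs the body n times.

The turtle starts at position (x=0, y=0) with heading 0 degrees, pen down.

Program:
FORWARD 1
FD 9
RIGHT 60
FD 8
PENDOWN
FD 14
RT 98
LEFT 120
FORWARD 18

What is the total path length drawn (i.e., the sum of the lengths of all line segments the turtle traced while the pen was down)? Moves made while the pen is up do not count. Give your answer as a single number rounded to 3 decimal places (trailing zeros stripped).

Executing turtle program step by step:
Start: pos=(0,0), heading=0, pen down
FD 1: (0,0) -> (1,0) [heading=0, draw]
FD 9: (1,0) -> (10,0) [heading=0, draw]
RT 60: heading 0 -> 300
FD 8: (10,0) -> (14,-6.928) [heading=300, draw]
PD: pen down
FD 14: (14,-6.928) -> (21,-19.053) [heading=300, draw]
RT 98: heading 300 -> 202
LT 120: heading 202 -> 322
FD 18: (21,-19.053) -> (35.184,-30.134) [heading=322, draw]
Final: pos=(35.184,-30.134), heading=322, 5 segment(s) drawn

Segment lengths:
  seg 1: (0,0) -> (1,0), length = 1
  seg 2: (1,0) -> (10,0), length = 9
  seg 3: (10,0) -> (14,-6.928), length = 8
  seg 4: (14,-6.928) -> (21,-19.053), length = 14
  seg 5: (21,-19.053) -> (35.184,-30.134), length = 18
Total = 50

Answer: 50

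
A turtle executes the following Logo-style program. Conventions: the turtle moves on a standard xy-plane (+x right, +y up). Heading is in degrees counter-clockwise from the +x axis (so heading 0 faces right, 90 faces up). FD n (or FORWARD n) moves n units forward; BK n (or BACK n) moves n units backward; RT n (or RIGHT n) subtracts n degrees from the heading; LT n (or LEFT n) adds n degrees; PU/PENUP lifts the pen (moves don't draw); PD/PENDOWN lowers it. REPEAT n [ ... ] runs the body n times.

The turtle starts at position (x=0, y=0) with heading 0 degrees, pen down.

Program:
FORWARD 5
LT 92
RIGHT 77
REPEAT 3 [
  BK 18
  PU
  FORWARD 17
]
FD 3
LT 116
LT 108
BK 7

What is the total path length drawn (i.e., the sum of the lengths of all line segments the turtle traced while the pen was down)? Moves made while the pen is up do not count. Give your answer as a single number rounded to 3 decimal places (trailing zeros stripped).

Executing turtle program step by step:
Start: pos=(0,0), heading=0, pen down
FD 5: (0,0) -> (5,0) [heading=0, draw]
LT 92: heading 0 -> 92
RT 77: heading 92 -> 15
REPEAT 3 [
  -- iteration 1/3 --
  BK 18: (5,0) -> (-12.387,-4.659) [heading=15, draw]
  PU: pen up
  FD 17: (-12.387,-4.659) -> (4.034,-0.259) [heading=15, move]
  -- iteration 2/3 --
  BK 18: (4.034,-0.259) -> (-13.353,-4.918) [heading=15, move]
  PU: pen up
  FD 17: (-13.353,-4.918) -> (3.068,-0.518) [heading=15, move]
  -- iteration 3/3 --
  BK 18: (3.068,-0.518) -> (-14.319,-5.176) [heading=15, move]
  PU: pen up
  FD 17: (-14.319,-5.176) -> (2.102,-0.776) [heading=15, move]
]
FD 3: (2.102,-0.776) -> (5,0) [heading=15, move]
LT 116: heading 15 -> 131
LT 108: heading 131 -> 239
BK 7: (5,0) -> (8.605,6) [heading=239, move]
Final: pos=(8.605,6), heading=239, 2 segment(s) drawn

Segment lengths:
  seg 1: (0,0) -> (5,0), length = 5
  seg 2: (5,0) -> (-12.387,-4.659), length = 18
Total = 23

Answer: 23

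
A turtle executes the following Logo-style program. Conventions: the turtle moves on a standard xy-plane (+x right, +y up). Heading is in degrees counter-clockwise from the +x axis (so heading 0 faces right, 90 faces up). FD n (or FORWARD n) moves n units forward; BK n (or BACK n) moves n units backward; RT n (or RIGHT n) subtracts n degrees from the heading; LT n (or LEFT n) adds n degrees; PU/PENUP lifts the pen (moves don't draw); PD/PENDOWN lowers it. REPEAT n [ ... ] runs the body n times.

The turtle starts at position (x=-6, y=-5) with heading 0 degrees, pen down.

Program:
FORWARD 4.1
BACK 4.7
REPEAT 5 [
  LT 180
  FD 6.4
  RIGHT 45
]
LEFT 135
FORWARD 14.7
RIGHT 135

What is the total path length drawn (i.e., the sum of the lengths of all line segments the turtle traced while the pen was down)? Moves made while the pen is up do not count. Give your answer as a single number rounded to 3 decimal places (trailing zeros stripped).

Executing turtle program step by step:
Start: pos=(-6,-5), heading=0, pen down
FD 4.1: (-6,-5) -> (-1.9,-5) [heading=0, draw]
BK 4.7: (-1.9,-5) -> (-6.6,-5) [heading=0, draw]
REPEAT 5 [
  -- iteration 1/5 --
  LT 180: heading 0 -> 180
  FD 6.4: (-6.6,-5) -> (-13,-5) [heading=180, draw]
  RT 45: heading 180 -> 135
  -- iteration 2/5 --
  LT 180: heading 135 -> 315
  FD 6.4: (-13,-5) -> (-8.475,-9.525) [heading=315, draw]
  RT 45: heading 315 -> 270
  -- iteration 3/5 --
  LT 180: heading 270 -> 90
  FD 6.4: (-8.475,-9.525) -> (-8.475,-3.125) [heading=90, draw]
  RT 45: heading 90 -> 45
  -- iteration 4/5 --
  LT 180: heading 45 -> 225
  FD 6.4: (-8.475,-3.125) -> (-13,-7.651) [heading=225, draw]
  RT 45: heading 225 -> 180
  -- iteration 5/5 --
  LT 180: heading 180 -> 0
  FD 6.4: (-13,-7.651) -> (-6.6,-7.651) [heading=0, draw]
  RT 45: heading 0 -> 315
]
LT 135: heading 315 -> 90
FD 14.7: (-6.6,-7.651) -> (-6.6,7.049) [heading=90, draw]
RT 135: heading 90 -> 315
Final: pos=(-6.6,7.049), heading=315, 8 segment(s) drawn

Segment lengths:
  seg 1: (-6,-5) -> (-1.9,-5), length = 4.1
  seg 2: (-1.9,-5) -> (-6.6,-5), length = 4.7
  seg 3: (-6.6,-5) -> (-13,-5), length = 6.4
  seg 4: (-13,-5) -> (-8.475,-9.525), length = 6.4
  seg 5: (-8.475,-9.525) -> (-8.475,-3.125), length = 6.4
  seg 6: (-8.475,-3.125) -> (-13,-7.651), length = 6.4
  seg 7: (-13,-7.651) -> (-6.6,-7.651), length = 6.4
  seg 8: (-6.6,-7.651) -> (-6.6,7.049), length = 14.7
Total = 55.5

Answer: 55.5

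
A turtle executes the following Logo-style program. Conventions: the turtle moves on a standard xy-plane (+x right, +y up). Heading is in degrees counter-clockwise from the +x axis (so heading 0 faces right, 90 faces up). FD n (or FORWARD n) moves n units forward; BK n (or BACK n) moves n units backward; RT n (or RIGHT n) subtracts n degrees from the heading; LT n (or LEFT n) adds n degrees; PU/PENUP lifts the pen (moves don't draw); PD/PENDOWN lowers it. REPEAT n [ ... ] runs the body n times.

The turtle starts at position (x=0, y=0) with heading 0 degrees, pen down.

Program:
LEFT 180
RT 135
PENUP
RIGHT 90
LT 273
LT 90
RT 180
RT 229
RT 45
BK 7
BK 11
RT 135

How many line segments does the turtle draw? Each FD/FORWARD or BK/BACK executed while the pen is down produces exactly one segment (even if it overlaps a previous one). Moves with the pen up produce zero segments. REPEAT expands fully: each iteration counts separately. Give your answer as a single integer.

Executing turtle program step by step:
Start: pos=(0,0), heading=0, pen down
LT 180: heading 0 -> 180
RT 135: heading 180 -> 45
PU: pen up
RT 90: heading 45 -> 315
LT 273: heading 315 -> 228
LT 90: heading 228 -> 318
RT 180: heading 318 -> 138
RT 229: heading 138 -> 269
RT 45: heading 269 -> 224
BK 7: (0,0) -> (5.035,4.863) [heading=224, move]
BK 11: (5.035,4.863) -> (12.948,12.504) [heading=224, move]
RT 135: heading 224 -> 89
Final: pos=(12.948,12.504), heading=89, 0 segment(s) drawn
Segments drawn: 0

Answer: 0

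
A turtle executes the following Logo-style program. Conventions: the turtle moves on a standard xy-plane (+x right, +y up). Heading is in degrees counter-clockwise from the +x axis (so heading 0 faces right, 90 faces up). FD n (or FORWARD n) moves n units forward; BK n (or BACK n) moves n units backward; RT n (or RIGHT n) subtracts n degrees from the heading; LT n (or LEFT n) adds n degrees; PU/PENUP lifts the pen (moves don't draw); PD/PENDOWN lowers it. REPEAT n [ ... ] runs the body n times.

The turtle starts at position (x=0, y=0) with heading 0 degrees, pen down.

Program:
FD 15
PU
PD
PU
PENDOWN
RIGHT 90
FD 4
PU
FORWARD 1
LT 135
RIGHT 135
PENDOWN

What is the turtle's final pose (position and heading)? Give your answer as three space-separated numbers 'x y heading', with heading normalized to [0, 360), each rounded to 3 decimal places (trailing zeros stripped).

Answer: 15 -5 270

Derivation:
Executing turtle program step by step:
Start: pos=(0,0), heading=0, pen down
FD 15: (0,0) -> (15,0) [heading=0, draw]
PU: pen up
PD: pen down
PU: pen up
PD: pen down
RT 90: heading 0 -> 270
FD 4: (15,0) -> (15,-4) [heading=270, draw]
PU: pen up
FD 1: (15,-4) -> (15,-5) [heading=270, move]
LT 135: heading 270 -> 45
RT 135: heading 45 -> 270
PD: pen down
Final: pos=(15,-5), heading=270, 2 segment(s) drawn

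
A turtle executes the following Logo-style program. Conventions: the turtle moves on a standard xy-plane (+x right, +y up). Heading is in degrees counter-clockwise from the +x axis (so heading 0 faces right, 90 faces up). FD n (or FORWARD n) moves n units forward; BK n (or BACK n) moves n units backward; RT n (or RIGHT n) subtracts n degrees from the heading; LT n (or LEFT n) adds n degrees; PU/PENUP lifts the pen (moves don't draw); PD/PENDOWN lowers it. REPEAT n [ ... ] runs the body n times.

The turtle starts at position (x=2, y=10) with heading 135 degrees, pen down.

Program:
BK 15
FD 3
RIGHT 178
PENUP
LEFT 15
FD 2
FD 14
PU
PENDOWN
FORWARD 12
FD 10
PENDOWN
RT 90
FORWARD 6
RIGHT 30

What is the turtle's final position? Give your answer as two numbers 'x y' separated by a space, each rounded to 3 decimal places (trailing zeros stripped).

Executing turtle program step by step:
Start: pos=(2,10), heading=135, pen down
BK 15: (2,10) -> (12.607,-0.607) [heading=135, draw]
FD 3: (12.607,-0.607) -> (10.485,1.515) [heading=135, draw]
RT 178: heading 135 -> 317
PU: pen up
LT 15: heading 317 -> 332
FD 2: (10.485,1.515) -> (12.251,0.576) [heading=332, move]
FD 14: (12.251,0.576) -> (24.612,-5.997) [heading=332, move]
PU: pen up
PD: pen down
FD 12: (24.612,-5.997) -> (35.208,-11.63) [heading=332, draw]
FD 10: (35.208,-11.63) -> (44.037,-16.325) [heading=332, draw]
PD: pen down
RT 90: heading 332 -> 242
FD 6: (44.037,-16.325) -> (41.22,-21.623) [heading=242, draw]
RT 30: heading 242 -> 212
Final: pos=(41.22,-21.623), heading=212, 5 segment(s) drawn

Answer: 41.22 -21.623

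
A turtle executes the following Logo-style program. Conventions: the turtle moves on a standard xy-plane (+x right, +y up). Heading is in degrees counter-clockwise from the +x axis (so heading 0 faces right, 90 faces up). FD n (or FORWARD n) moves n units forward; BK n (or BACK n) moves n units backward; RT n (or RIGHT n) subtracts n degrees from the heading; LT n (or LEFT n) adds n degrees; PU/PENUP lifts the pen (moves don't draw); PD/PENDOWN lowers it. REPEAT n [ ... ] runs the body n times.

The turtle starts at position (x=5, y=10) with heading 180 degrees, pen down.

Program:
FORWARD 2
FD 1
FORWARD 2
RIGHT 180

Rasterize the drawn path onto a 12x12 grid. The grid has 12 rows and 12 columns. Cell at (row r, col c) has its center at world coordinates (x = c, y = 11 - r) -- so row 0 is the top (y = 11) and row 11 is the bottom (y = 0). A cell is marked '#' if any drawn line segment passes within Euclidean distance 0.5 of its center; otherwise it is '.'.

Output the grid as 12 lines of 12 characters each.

Answer: ............
######......
............
............
............
............
............
............
............
............
............
............

Derivation:
Segment 0: (5,10) -> (3,10)
Segment 1: (3,10) -> (2,10)
Segment 2: (2,10) -> (0,10)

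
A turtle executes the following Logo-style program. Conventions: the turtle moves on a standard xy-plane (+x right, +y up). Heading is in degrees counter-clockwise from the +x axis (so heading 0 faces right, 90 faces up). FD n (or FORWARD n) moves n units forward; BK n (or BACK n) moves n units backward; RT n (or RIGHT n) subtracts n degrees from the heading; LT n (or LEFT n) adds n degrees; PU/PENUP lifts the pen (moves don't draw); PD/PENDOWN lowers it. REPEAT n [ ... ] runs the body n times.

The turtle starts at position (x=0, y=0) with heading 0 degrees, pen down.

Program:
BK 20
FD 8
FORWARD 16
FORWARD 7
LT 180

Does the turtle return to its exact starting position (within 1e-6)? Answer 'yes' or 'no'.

Answer: no

Derivation:
Executing turtle program step by step:
Start: pos=(0,0), heading=0, pen down
BK 20: (0,0) -> (-20,0) [heading=0, draw]
FD 8: (-20,0) -> (-12,0) [heading=0, draw]
FD 16: (-12,0) -> (4,0) [heading=0, draw]
FD 7: (4,0) -> (11,0) [heading=0, draw]
LT 180: heading 0 -> 180
Final: pos=(11,0), heading=180, 4 segment(s) drawn

Start position: (0, 0)
Final position: (11, 0)
Distance = 11; >= 1e-6 -> NOT closed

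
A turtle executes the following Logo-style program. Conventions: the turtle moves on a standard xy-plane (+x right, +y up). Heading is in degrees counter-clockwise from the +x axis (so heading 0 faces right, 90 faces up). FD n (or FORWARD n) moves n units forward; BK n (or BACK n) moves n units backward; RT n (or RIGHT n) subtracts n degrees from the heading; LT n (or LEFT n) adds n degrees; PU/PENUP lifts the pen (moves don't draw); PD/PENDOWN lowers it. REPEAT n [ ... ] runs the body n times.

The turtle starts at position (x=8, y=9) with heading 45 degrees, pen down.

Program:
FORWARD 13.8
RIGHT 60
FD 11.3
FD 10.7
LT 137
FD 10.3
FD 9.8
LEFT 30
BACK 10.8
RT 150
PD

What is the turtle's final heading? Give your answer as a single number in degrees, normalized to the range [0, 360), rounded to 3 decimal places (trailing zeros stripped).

Executing turtle program step by step:
Start: pos=(8,9), heading=45, pen down
FD 13.8: (8,9) -> (17.758,18.758) [heading=45, draw]
RT 60: heading 45 -> 345
FD 11.3: (17.758,18.758) -> (28.673,15.833) [heading=345, draw]
FD 10.7: (28.673,15.833) -> (39.008,13.064) [heading=345, draw]
LT 137: heading 345 -> 122
FD 10.3: (39.008,13.064) -> (33.55,21.799) [heading=122, draw]
FD 9.8: (33.55,21.799) -> (28.357,30.11) [heading=122, draw]
LT 30: heading 122 -> 152
BK 10.8: (28.357,30.11) -> (37.893,25.04) [heading=152, draw]
RT 150: heading 152 -> 2
PD: pen down
Final: pos=(37.893,25.04), heading=2, 6 segment(s) drawn

Answer: 2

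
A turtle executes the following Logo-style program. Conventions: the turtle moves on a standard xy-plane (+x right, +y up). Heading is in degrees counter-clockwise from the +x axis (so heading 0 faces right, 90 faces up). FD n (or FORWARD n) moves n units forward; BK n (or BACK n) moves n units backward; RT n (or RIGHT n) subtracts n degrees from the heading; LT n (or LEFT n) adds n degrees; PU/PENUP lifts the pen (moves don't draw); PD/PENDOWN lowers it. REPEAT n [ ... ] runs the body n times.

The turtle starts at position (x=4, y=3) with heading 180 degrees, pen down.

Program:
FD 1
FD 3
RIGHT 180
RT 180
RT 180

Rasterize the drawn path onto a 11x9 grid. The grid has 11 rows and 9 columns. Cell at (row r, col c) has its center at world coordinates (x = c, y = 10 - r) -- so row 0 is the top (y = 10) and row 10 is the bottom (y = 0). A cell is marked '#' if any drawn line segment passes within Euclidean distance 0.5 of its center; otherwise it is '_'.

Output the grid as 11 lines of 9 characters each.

Segment 0: (4,3) -> (3,3)
Segment 1: (3,3) -> (0,3)

Answer: _________
_________
_________
_________
_________
_________
_________
#####____
_________
_________
_________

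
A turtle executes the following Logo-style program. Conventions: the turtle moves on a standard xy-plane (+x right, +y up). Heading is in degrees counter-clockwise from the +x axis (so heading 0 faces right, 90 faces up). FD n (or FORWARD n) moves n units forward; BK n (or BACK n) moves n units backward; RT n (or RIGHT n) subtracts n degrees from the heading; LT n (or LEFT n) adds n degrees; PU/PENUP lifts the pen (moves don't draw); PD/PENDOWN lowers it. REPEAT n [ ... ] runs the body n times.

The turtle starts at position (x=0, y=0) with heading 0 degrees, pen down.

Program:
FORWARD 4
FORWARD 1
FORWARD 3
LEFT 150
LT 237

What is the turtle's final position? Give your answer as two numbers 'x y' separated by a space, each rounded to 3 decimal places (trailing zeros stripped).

Executing turtle program step by step:
Start: pos=(0,0), heading=0, pen down
FD 4: (0,0) -> (4,0) [heading=0, draw]
FD 1: (4,0) -> (5,0) [heading=0, draw]
FD 3: (5,0) -> (8,0) [heading=0, draw]
LT 150: heading 0 -> 150
LT 237: heading 150 -> 27
Final: pos=(8,0), heading=27, 3 segment(s) drawn

Answer: 8 0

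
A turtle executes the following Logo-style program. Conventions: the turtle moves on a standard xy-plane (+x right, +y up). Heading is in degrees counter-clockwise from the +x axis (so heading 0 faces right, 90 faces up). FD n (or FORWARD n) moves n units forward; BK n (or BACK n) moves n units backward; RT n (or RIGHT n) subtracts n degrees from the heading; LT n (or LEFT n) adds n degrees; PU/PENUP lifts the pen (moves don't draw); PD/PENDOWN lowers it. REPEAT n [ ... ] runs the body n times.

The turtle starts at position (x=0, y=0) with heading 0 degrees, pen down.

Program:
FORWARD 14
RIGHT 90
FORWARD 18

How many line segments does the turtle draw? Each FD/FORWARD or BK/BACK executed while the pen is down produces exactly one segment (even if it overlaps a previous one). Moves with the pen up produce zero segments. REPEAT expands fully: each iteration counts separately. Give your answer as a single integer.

Executing turtle program step by step:
Start: pos=(0,0), heading=0, pen down
FD 14: (0,0) -> (14,0) [heading=0, draw]
RT 90: heading 0 -> 270
FD 18: (14,0) -> (14,-18) [heading=270, draw]
Final: pos=(14,-18), heading=270, 2 segment(s) drawn
Segments drawn: 2

Answer: 2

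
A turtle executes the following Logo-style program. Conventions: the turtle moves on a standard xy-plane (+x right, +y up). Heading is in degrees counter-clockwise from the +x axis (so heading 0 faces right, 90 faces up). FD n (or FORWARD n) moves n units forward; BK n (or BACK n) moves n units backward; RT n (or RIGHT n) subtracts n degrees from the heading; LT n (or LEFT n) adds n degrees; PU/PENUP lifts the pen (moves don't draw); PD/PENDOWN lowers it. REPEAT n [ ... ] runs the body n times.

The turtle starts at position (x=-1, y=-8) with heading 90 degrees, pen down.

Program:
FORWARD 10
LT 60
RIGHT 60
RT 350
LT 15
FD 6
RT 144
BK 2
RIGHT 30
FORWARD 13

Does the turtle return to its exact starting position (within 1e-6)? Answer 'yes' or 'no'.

Executing turtle program step by step:
Start: pos=(-1,-8), heading=90, pen down
FD 10: (-1,-8) -> (-1,2) [heading=90, draw]
LT 60: heading 90 -> 150
RT 60: heading 150 -> 90
RT 350: heading 90 -> 100
LT 15: heading 100 -> 115
FD 6: (-1,2) -> (-3.536,7.438) [heading=115, draw]
RT 144: heading 115 -> 331
BK 2: (-3.536,7.438) -> (-5.285,8.407) [heading=331, draw]
RT 30: heading 331 -> 301
FD 13: (-5.285,8.407) -> (1.411,-2.736) [heading=301, draw]
Final: pos=(1.411,-2.736), heading=301, 4 segment(s) drawn

Start position: (-1, -8)
Final position: (1.411, -2.736)
Distance = 5.79; >= 1e-6 -> NOT closed

Answer: no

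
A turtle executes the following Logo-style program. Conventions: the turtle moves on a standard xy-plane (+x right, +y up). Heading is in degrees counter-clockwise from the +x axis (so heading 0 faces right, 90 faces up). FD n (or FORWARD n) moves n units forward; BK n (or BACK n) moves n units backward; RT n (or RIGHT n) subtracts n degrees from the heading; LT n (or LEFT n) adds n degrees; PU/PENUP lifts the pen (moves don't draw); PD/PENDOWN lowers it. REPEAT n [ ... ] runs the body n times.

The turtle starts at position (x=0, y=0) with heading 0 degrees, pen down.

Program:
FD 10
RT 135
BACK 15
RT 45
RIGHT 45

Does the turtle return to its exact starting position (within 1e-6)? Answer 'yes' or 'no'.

Executing turtle program step by step:
Start: pos=(0,0), heading=0, pen down
FD 10: (0,0) -> (10,0) [heading=0, draw]
RT 135: heading 0 -> 225
BK 15: (10,0) -> (20.607,10.607) [heading=225, draw]
RT 45: heading 225 -> 180
RT 45: heading 180 -> 135
Final: pos=(20.607,10.607), heading=135, 2 segment(s) drawn

Start position: (0, 0)
Final position: (20.607, 10.607)
Distance = 23.176; >= 1e-6 -> NOT closed

Answer: no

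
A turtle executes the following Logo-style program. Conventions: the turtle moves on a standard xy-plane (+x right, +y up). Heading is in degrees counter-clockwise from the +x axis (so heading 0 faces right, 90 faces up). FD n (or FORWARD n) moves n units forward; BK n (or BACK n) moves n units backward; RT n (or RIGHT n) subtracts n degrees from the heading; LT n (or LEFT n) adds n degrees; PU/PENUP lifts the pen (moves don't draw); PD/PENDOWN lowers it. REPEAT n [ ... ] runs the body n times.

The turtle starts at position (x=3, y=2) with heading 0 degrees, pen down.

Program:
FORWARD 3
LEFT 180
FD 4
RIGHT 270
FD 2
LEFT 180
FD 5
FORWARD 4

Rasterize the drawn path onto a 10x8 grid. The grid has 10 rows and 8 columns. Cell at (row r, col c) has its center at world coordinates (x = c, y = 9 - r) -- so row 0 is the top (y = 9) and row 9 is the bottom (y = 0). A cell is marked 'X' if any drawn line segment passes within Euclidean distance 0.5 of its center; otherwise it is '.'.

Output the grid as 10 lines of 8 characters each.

Segment 0: (3,2) -> (6,2)
Segment 1: (6,2) -> (2,2)
Segment 2: (2,2) -> (2,0)
Segment 3: (2,0) -> (2,5)
Segment 4: (2,5) -> (2,9)

Answer: ..X.....
..X.....
..X.....
..X.....
..X.....
..X.....
..X.....
..XXXXX.
..X.....
..X.....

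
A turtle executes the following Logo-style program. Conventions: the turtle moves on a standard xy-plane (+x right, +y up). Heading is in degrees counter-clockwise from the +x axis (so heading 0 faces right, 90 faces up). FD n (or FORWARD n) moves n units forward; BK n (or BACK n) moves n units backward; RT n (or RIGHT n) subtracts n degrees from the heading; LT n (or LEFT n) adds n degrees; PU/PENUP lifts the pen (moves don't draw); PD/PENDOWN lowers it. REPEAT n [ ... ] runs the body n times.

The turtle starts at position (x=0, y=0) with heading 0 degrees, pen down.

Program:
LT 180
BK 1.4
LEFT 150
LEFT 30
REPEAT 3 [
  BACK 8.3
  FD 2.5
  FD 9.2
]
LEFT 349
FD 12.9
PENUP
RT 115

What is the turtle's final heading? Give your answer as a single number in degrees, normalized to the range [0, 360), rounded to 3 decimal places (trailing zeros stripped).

Answer: 234

Derivation:
Executing turtle program step by step:
Start: pos=(0,0), heading=0, pen down
LT 180: heading 0 -> 180
BK 1.4: (0,0) -> (1.4,0) [heading=180, draw]
LT 150: heading 180 -> 330
LT 30: heading 330 -> 0
REPEAT 3 [
  -- iteration 1/3 --
  BK 8.3: (1.4,0) -> (-6.9,0) [heading=0, draw]
  FD 2.5: (-6.9,0) -> (-4.4,0) [heading=0, draw]
  FD 9.2: (-4.4,0) -> (4.8,0) [heading=0, draw]
  -- iteration 2/3 --
  BK 8.3: (4.8,0) -> (-3.5,0) [heading=0, draw]
  FD 2.5: (-3.5,0) -> (-1,0) [heading=0, draw]
  FD 9.2: (-1,0) -> (8.2,0) [heading=0, draw]
  -- iteration 3/3 --
  BK 8.3: (8.2,0) -> (-0.1,0) [heading=0, draw]
  FD 2.5: (-0.1,0) -> (2.4,0) [heading=0, draw]
  FD 9.2: (2.4,0) -> (11.6,0) [heading=0, draw]
]
LT 349: heading 0 -> 349
FD 12.9: (11.6,0) -> (24.263,-2.461) [heading=349, draw]
PU: pen up
RT 115: heading 349 -> 234
Final: pos=(24.263,-2.461), heading=234, 11 segment(s) drawn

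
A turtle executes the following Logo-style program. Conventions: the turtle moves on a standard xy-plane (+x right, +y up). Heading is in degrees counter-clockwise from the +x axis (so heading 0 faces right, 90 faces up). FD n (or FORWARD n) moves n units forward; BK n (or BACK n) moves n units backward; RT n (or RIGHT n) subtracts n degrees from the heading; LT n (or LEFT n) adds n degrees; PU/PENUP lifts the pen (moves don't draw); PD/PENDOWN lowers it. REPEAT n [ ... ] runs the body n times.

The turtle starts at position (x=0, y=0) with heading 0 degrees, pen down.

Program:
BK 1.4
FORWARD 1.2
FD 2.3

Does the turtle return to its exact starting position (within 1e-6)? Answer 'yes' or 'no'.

Executing turtle program step by step:
Start: pos=(0,0), heading=0, pen down
BK 1.4: (0,0) -> (-1.4,0) [heading=0, draw]
FD 1.2: (-1.4,0) -> (-0.2,0) [heading=0, draw]
FD 2.3: (-0.2,0) -> (2.1,0) [heading=0, draw]
Final: pos=(2.1,0), heading=0, 3 segment(s) drawn

Start position: (0, 0)
Final position: (2.1, 0)
Distance = 2.1; >= 1e-6 -> NOT closed

Answer: no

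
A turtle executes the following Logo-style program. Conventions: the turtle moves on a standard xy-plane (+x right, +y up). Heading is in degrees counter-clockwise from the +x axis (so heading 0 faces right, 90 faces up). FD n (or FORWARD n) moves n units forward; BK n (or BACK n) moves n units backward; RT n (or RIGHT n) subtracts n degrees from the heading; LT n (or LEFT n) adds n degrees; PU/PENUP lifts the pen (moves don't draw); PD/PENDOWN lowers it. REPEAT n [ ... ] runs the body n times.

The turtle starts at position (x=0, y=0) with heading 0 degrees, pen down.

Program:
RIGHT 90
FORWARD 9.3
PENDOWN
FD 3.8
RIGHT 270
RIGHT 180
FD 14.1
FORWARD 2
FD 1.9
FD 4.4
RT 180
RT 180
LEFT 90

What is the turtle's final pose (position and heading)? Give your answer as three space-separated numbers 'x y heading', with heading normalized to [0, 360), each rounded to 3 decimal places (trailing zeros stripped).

Answer: -22.4 -13.1 270

Derivation:
Executing turtle program step by step:
Start: pos=(0,0), heading=0, pen down
RT 90: heading 0 -> 270
FD 9.3: (0,0) -> (0,-9.3) [heading=270, draw]
PD: pen down
FD 3.8: (0,-9.3) -> (0,-13.1) [heading=270, draw]
RT 270: heading 270 -> 0
RT 180: heading 0 -> 180
FD 14.1: (0,-13.1) -> (-14.1,-13.1) [heading=180, draw]
FD 2: (-14.1,-13.1) -> (-16.1,-13.1) [heading=180, draw]
FD 1.9: (-16.1,-13.1) -> (-18,-13.1) [heading=180, draw]
FD 4.4: (-18,-13.1) -> (-22.4,-13.1) [heading=180, draw]
RT 180: heading 180 -> 0
RT 180: heading 0 -> 180
LT 90: heading 180 -> 270
Final: pos=(-22.4,-13.1), heading=270, 6 segment(s) drawn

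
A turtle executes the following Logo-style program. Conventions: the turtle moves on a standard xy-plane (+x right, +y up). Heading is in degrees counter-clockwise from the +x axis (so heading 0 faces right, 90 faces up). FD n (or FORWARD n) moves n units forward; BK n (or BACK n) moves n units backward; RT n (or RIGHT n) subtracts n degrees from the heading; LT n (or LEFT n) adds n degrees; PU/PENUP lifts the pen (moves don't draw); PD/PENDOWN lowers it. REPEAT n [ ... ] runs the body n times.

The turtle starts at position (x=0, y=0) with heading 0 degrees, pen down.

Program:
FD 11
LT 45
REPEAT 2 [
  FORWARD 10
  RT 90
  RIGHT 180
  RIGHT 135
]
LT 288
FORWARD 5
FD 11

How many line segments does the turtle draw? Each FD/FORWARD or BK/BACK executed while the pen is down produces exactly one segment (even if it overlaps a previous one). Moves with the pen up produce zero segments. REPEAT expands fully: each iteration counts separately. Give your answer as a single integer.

Executing turtle program step by step:
Start: pos=(0,0), heading=0, pen down
FD 11: (0,0) -> (11,0) [heading=0, draw]
LT 45: heading 0 -> 45
REPEAT 2 [
  -- iteration 1/2 --
  FD 10: (11,0) -> (18.071,7.071) [heading=45, draw]
  RT 90: heading 45 -> 315
  RT 180: heading 315 -> 135
  RT 135: heading 135 -> 0
  -- iteration 2/2 --
  FD 10: (18.071,7.071) -> (28.071,7.071) [heading=0, draw]
  RT 90: heading 0 -> 270
  RT 180: heading 270 -> 90
  RT 135: heading 90 -> 315
]
LT 288: heading 315 -> 243
FD 5: (28.071,7.071) -> (25.801,2.616) [heading=243, draw]
FD 11: (25.801,2.616) -> (20.807,-7.185) [heading=243, draw]
Final: pos=(20.807,-7.185), heading=243, 5 segment(s) drawn
Segments drawn: 5

Answer: 5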